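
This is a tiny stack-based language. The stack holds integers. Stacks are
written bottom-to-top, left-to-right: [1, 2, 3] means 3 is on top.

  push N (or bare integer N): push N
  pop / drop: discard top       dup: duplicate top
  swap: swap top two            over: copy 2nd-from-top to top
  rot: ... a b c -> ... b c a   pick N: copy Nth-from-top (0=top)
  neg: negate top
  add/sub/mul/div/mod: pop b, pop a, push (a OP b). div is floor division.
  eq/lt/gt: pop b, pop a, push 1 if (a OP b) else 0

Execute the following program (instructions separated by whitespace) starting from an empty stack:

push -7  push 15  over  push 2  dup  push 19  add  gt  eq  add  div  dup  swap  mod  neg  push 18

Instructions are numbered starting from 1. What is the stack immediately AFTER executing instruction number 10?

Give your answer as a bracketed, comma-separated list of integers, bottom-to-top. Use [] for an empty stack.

Step 1 ('push -7'): [-7]
Step 2 ('push 15'): [-7, 15]
Step 3 ('over'): [-7, 15, -7]
Step 4 ('push 2'): [-7, 15, -7, 2]
Step 5 ('dup'): [-7, 15, -7, 2, 2]
Step 6 ('push 19'): [-7, 15, -7, 2, 2, 19]
Step 7 ('add'): [-7, 15, -7, 2, 21]
Step 8 ('gt'): [-7, 15, -7, 0]
Step 9 ('eq'): [-7, 15, 0]
Step 10 ('add'): [-7, 15]

Answer: [-7, 15]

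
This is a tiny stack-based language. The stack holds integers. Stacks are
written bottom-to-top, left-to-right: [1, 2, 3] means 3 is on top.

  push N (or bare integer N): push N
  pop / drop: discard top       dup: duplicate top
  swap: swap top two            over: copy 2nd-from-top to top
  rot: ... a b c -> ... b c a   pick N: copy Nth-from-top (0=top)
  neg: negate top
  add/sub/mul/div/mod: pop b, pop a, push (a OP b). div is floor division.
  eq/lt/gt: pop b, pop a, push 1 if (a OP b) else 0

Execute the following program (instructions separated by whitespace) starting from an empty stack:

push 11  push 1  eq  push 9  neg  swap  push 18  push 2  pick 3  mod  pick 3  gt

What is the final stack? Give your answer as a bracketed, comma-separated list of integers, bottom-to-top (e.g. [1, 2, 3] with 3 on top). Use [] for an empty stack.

Answer: [-9, 0, 18, 1]

Derivation:
After 'push 11': [11]
After 'push 1': [11, 1]
After 'eq': [0]
After 'push 9': [0, 9]
After 'neg': [0, -9]
After 'swap': [-9, 0]
After 'push 18': [-9, 0, 18]
After 'push 2': [-9, 0, 18, 2]
After 'pick 3': [-9, 0, 18, 2, -9]
After 'mod': [-9, 0, 18, -7]
After 'pick 3': [-9, 0, 18, -7, -9]
After 'gt': [-9, 0, 18, 1]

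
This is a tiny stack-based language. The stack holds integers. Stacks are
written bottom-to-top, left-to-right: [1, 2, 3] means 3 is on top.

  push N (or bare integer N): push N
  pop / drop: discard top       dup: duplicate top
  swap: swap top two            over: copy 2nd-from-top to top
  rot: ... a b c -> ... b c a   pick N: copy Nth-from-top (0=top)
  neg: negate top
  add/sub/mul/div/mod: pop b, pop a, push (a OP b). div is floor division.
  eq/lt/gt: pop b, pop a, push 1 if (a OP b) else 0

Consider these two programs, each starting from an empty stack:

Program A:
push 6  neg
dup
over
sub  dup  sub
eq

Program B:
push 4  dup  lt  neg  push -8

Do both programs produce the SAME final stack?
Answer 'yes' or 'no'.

Program A trace:
  After 'push 6': [6]
  After 'neg': [-6]
  After 'dup': [-6, -6]
  After 'over': [-6, -6, -6]
  After 'sub': [-6, 0]
  After 'dup': [-6, 0, 0]
  After 'sub': [-6, 0]
  After 'eq': [0]
Program A final stack: [0]

Program B trace:
  After 'push 4': [4]
  After 'dup': [4, 4]
  After 'lt': [0]
  After 'neg': [0]
  After 'push -8': [0, -8]
Program B final stack: [0, -8]
Same: no

Answer: no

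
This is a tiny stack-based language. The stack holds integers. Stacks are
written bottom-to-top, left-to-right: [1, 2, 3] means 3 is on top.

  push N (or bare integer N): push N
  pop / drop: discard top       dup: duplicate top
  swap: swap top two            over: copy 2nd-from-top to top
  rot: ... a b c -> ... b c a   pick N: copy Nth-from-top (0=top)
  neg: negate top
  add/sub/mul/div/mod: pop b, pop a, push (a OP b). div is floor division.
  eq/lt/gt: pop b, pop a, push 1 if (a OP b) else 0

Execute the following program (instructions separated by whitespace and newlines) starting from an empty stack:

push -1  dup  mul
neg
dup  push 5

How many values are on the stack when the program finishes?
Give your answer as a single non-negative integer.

After 'push -1': stack = [-1] (depth 1)
After 'dup': stack = [-1, -1] (depth 2)
After 'mul': stack = [1] (depth 1)
After 'neg': stack = [-1] (depth 1)
After 'dup': stack = [-1, -1] (depth 2)
After 'push 5': stack = [-1, -1, 5] (depth 3)

Answer: 3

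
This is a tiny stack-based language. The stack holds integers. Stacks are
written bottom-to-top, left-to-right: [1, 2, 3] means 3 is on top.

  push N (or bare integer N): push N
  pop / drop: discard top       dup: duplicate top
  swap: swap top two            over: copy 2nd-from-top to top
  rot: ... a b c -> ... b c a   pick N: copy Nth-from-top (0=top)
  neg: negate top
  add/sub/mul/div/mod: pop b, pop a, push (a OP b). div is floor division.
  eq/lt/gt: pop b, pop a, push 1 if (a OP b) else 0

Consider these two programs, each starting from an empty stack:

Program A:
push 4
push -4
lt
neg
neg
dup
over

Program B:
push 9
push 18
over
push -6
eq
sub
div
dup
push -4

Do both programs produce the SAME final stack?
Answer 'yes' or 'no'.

Program A trace:
  After 'push 4': [4]
  After 'push -4': [4, -4]
  After 'lt': [0]
  After 'neg': [0]
  After 'neg': [0]
  After 'dup': [0, 0]
  After 'over': [0, 0, 0]
Program A final stack: [0, 0, 0]

Program B trace:
  After 'push 9': [9]
  After 'push 18': [9, 18]
  After 'over': [9, 18, 9]
  After 'push -6': [9, 18, 9, -6]
  After 'eq': [9, 18, 0]
  After 'sub': [9, 18]
  After 'div': [0]
  After 'dup': [0, 0]
  After 'push -4': [0, 0, -4]
Program B final stack: [0, 0, -4]
Same: no

Answer: no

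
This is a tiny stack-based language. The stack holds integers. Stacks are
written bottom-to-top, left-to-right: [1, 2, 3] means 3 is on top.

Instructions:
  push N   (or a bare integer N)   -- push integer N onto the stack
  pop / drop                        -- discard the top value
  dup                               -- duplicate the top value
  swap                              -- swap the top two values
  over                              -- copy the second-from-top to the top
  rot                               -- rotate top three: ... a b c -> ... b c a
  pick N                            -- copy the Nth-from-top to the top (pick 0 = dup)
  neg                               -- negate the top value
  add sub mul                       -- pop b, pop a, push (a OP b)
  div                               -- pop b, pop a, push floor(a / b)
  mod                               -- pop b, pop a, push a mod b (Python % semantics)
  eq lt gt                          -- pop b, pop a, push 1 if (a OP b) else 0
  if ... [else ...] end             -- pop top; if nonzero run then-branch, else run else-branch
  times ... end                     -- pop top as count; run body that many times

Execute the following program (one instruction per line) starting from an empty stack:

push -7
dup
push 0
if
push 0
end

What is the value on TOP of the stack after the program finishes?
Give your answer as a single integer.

Answer: -7

Derivation:
After 'push -7': [-7]
After 'dup': [-7, -7]
After 'push 0': [-7, -7, 0]
After 'if': [-7, -7]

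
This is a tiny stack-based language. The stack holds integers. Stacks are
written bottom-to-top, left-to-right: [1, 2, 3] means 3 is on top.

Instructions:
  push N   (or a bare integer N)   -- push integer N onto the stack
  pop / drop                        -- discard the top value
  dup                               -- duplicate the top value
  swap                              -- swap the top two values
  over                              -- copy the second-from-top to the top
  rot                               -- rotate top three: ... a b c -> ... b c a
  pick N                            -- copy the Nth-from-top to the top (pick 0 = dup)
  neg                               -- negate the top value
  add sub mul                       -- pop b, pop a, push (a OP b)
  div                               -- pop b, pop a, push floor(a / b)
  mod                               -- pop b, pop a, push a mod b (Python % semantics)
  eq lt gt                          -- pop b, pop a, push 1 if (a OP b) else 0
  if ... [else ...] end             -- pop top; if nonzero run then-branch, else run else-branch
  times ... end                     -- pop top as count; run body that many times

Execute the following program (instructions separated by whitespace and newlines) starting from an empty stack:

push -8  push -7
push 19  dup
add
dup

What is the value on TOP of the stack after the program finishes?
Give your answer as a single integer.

After 'push -8': [-8]
After 'push -7': [-8, -7]
After 'push 19': [-8, -7, 19]
After 'dup': [-8, -7, 19, 19]
After 'add': [-8, -7, 38]
After 'dup': [-8, -7, 38, 38]

Answer: 38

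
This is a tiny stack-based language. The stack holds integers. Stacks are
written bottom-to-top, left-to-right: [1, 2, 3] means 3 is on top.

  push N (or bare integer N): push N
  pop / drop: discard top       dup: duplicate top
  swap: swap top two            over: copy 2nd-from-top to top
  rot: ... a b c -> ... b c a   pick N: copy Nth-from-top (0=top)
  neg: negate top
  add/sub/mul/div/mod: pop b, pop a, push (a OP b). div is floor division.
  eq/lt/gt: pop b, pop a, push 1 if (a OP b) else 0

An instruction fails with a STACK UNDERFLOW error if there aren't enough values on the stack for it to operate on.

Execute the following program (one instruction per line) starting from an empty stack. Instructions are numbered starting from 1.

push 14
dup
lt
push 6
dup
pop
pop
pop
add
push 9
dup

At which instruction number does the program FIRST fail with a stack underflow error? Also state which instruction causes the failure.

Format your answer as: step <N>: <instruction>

Answer: step 9: add

Derivation:
Step 1 ('push 14'): stack = [14], depth = 1
Step 2 ('dup'): stack = [14, 14], depth = 2
Step 3 ('lt'): stack = [0], depth = 1
Step 4 ('push 6'): stack = [0, 6], depth = 2
Step 5 ('dup'): stack = [0, 6, 6], depth = 3
Step 6 ('pop'): stack = [0, 6], depth = 2
Step 7 ('pop'): stack = [0], depth = 1
Step 8 ('pop'): stack = [], depth = 0
Step 9 ('add'): needs 2 value(s) but depth is 0 — STACK UNDERFLOW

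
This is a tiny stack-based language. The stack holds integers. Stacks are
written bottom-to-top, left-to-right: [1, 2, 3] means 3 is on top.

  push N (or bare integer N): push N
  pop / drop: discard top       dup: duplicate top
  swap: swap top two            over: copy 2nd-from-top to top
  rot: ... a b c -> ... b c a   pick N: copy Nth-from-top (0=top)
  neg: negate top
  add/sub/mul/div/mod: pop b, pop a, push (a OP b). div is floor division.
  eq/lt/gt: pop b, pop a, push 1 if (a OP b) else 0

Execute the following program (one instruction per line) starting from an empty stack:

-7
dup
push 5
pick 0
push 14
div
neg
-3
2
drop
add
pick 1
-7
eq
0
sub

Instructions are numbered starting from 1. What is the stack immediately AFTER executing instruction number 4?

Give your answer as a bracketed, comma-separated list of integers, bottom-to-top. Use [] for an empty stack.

Answer: [-7, -7, 5, 5]

Derivation:
Step 1 ('-7'): [-7]
Step 2 ('dup'): [-7, -7]
Step 3 ('push 5'): [-7, -7, 5]
Step 4 ('pick 0'): [-7, -7, 5, 5]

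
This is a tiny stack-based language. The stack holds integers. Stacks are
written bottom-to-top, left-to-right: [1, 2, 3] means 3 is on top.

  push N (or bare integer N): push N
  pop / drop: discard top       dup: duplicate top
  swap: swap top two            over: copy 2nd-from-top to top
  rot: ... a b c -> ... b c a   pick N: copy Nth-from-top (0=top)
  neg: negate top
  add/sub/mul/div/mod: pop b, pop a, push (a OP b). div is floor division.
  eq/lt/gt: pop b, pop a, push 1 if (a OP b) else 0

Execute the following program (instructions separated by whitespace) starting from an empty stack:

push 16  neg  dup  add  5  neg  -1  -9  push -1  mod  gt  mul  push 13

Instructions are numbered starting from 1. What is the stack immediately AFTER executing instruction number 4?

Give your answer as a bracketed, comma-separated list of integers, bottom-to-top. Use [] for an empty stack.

Step 1 ('push 16'): [16]
Step 2 ('neg'): [-16]
Step 3 ('dup'): [-16, -16]
Step 4 ('add'): [-32]

Answer: [-32]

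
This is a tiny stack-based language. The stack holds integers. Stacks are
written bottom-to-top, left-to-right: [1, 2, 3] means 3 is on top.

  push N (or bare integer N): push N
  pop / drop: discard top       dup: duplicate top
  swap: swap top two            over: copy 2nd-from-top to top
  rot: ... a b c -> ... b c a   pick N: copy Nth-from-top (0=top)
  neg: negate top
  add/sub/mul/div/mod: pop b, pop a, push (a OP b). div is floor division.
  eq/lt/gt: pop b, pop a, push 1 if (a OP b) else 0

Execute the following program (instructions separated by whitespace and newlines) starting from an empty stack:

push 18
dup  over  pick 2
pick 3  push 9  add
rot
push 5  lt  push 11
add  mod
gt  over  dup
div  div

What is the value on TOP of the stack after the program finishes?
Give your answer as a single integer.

After 'push 18': [18]
After 'dup': [18, 18]
After 'over': [18, 18, 18]
After 'pick 2': [18, 18, 18, 18]
After 'pick 3': [18, 18, 18, 18, 18]
After 'push 9': [18, 18, 18, 18, 18, 9]
After 'add': [18, 18, 18, 18, 27]
After 'rot': [18, 18, 18, 27, 18]
After 'push 5': [18, 18, 18, 27, 18, 5]
After 'lt': [18, 18, 18, 27, 0]
After 'push 11': [18, 18, 18, 27, 0, 11]
After 'add': [18, 18, 18, 27, 11]
After 'mod': [18, 18, 18, 5]
After 'gt': [18, 18, 1]
After 'over': [18, 18, 1, 18]
After 'dup': [18, 18, 1, 18, 18]
After 'div': [18, 18, 1, 1]
After 'div': [18, 18, 1]

Answer: 1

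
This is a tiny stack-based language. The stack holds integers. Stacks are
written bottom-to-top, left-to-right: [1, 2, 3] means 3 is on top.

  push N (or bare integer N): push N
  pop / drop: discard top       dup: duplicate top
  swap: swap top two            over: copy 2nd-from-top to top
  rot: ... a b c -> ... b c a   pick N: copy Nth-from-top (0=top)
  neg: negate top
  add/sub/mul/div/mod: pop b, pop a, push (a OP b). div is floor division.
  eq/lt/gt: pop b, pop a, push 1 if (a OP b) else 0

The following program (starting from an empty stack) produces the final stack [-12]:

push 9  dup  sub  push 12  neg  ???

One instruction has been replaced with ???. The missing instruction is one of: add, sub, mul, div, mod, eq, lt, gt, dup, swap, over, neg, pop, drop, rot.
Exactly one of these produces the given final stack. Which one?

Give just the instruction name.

Answer: add

Derivation:
Stack before ???: [0, -12]
Stack after ???:  [-12]
The instruction that transforms [0, -12] -> [-12] is: add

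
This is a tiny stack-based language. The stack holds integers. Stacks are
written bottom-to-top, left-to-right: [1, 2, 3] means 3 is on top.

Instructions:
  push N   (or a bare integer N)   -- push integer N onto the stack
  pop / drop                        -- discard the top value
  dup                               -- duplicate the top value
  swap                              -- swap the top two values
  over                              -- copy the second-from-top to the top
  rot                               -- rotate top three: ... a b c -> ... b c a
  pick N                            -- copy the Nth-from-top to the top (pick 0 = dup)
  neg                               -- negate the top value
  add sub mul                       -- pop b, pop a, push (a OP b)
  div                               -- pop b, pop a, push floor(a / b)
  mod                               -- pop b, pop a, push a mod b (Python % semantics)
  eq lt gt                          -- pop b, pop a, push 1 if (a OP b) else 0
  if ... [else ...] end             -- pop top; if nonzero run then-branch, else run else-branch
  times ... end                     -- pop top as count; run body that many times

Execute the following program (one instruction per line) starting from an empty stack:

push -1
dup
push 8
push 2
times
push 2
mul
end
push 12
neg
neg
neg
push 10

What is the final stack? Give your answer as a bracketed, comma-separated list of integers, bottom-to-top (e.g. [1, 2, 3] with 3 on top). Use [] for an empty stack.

Answer: [-1, -1, 32, -12, 10]

Derivation:
After 'push -1': [-1]
After 'dup': [-1, -1]
After 'push 8': [-1, -1, 8]
After 'push 2': [-1, -1, 8, 2]
After 'times': [-1, -1, 8]
After 'push 2': [-1, -1, 8, 2]
After 'mul': [-1, -1, 16]
After 'push 2': [-1, -1, 16, 2]
After 'mul': [-1, -1, 32]
After 'push 12': [-1, -1, 32, 12]
After 'neg': [-1, -1, 32, -12]
After 'neg': [-1, -1, 32, 12]
After 'neg': [-1, -1, 32, -12]
After 'push 10': [-1, -1, 32, -12, 10]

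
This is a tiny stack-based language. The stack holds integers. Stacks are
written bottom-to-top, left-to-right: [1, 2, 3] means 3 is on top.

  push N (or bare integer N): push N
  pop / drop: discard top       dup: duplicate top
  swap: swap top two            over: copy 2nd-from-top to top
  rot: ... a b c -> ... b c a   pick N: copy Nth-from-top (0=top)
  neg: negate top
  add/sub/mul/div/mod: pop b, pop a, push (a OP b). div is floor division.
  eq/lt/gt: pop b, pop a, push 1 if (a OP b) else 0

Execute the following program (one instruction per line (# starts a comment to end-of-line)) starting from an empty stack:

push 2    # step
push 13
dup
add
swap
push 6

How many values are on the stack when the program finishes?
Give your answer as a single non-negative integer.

Answer: 3

Derivation:
After 'push 2': stack = [2] (depth 1)
After 'push 13': stack = [2, 13] (depth 2)
After 'dup': stack = [2, 13, 13] (depth 3)
After 'add': stack = [2, 26] (depth 2)
After 'swap': stack = [26, 2] (depth 2)
After 'push 6': stack = [26, 2, 6] (depth 3)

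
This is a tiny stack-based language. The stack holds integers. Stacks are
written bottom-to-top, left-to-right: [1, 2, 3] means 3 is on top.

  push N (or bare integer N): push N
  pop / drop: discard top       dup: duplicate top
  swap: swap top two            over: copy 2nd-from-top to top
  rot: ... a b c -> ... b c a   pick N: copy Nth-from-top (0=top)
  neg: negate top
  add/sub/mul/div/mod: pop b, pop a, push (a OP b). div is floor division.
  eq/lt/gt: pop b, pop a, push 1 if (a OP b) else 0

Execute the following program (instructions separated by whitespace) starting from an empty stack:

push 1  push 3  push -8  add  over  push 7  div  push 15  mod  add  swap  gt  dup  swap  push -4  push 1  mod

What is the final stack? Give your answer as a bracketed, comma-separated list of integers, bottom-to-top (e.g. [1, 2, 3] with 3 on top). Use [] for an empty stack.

Answer: [0, 0, 0]

Derivation:
After 'push 1': [1]
After 'push 3': [1, 3]
After 'push -8': [1, 3, -8]
After 'add': [1, -5]
After 'over': [1, -5, 1]
After 'push 7': [1, -5, 1, 7]
After 'div': [1, -5, 0]
After 'push 15': [1, -5, 0, 15]
After 'mod': [1, -5, 0]
After 'add': [1, -5]
After 'swap': [-5, 1]
After 'gt': [0]
After 'dup': [0, 0]
After 'swap': [0, 0]
After 'push -4': [0, 0, -4]
After 'push 1': [0, 0, -4, 1]
After 'mod': [0, 0, 0]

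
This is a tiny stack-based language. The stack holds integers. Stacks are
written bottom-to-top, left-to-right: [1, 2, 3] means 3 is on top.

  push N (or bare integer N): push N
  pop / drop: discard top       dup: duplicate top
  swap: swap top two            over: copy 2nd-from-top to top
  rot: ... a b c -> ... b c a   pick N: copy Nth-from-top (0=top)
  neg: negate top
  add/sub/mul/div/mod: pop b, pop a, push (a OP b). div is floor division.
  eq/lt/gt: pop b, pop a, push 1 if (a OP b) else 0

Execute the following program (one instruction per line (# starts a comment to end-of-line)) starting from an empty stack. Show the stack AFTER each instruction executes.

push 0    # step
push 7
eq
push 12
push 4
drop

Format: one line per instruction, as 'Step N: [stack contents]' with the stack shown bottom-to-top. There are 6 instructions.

Step 1: [0]
Step 2: [0, 7]
Step 3: [0]
Step 4: [0, 12]
Step 5: [0, 12, 4]
Step 6: [0, 12]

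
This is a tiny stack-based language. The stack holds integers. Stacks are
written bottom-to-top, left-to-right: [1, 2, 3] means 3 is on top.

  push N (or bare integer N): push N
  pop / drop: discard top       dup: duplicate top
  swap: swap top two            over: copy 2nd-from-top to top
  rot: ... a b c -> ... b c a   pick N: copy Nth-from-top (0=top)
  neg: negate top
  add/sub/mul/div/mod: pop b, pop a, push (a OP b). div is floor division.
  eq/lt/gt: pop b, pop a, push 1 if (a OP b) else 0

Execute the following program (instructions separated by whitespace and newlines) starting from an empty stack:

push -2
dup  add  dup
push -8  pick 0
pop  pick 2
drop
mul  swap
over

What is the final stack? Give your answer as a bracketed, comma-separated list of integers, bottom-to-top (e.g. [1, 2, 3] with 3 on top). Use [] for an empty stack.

After 'push -2': [-2]
After 'dup': [-2, -2]
After 'add': [-4]
After 'dup': [-4, -4]
After 'push -8': [-4, -4, -8]
After 'pick 0': [-4, -4, -8, -8]
After 'pop': [-4, -4, -8]
After 'pick 2': [-4, -4, -8, -4]
After 'drop': [-4, -4, -8]
After 'mul': [-4, 32]
After 'swap': [32, -4]
After 'over': [32, -4, 32]

Answer: [32, -4, 32]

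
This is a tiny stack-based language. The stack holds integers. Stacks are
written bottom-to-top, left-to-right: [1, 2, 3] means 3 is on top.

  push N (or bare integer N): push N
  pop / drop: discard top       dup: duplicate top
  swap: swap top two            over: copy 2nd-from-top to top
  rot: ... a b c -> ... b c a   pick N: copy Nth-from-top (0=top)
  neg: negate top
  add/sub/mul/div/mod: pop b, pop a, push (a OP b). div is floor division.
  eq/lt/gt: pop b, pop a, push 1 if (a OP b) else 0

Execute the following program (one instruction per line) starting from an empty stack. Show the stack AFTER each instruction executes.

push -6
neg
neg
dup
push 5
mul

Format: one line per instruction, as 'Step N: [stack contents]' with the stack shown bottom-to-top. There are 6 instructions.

Step 1: [-6]
Step 2: [6]
Step 3: [-6]
Step 4: [-6, -6]
Step 5: [-6, -6, 5]
Step 6: [-6, -30]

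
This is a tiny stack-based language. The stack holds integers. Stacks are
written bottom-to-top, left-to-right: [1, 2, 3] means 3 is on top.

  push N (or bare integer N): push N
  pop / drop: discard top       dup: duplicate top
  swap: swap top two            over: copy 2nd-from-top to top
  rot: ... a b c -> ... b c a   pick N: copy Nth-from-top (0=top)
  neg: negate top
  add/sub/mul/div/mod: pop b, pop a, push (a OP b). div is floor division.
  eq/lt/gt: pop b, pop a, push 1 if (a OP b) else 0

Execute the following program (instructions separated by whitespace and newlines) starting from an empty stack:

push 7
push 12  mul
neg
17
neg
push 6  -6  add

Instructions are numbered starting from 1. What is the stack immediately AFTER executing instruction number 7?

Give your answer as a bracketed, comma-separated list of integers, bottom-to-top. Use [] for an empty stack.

Step 1 ('push 7'): [7]
Step 2 ('push 12'): [7, 12]
Step 3 ('mul'): [84]
Step 4 ('neg'): [-84]
Step 5 ('17'): [-84, 17]
Step 6 ('neg'): [-84, -17]
Step 7 ('push 6'): [-84, -17, 6]

Answer: [-84, -17, 6]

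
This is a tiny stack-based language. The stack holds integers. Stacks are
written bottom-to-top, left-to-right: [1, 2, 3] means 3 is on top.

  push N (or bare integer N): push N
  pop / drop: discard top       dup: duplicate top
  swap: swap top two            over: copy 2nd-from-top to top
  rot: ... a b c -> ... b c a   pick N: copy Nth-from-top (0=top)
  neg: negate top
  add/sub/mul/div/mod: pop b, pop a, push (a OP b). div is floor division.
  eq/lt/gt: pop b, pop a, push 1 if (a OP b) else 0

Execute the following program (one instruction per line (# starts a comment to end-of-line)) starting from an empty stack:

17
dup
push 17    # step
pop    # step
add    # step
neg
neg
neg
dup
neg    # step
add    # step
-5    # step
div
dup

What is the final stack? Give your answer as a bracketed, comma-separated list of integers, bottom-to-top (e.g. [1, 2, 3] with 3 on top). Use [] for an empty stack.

Answer: [0, 0]

Derivation:
After 'push 17': [17]
After 'dup': [17, 17]
After 'push 17': [17, 17, 17]
After 'pop': [17, 17]
After 'add': [34]
After 'neg': [-34]
After 'neg': [34]
After 'neg': [-34]
After 'dup': [-34, -34]
After 'neg': [-34, 34]
After 'add': [0]
After 'push -5': [0, -5]
After 'div': [0]
After 'dup': [0, 0]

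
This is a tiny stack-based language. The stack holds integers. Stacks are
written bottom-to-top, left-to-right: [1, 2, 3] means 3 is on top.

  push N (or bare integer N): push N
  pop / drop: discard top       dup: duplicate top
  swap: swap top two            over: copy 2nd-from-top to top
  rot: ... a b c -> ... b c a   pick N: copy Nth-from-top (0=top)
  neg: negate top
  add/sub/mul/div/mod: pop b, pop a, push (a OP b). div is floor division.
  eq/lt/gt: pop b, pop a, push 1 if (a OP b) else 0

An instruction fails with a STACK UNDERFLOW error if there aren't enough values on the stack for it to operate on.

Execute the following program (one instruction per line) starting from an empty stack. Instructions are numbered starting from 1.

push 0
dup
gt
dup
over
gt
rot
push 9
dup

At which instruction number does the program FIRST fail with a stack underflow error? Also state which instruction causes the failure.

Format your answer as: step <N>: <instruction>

Answer: step 7: rot

Derivation:
Step 1 ('push 0'): stack = [0], depth = 1
Step 2 ('dup'): stack = [0, 0], depth = 2
Step 3 ('gt'): stack = [0], depth = 1
Step 4 ('dup'): stack = [0, 0], depth = 2
Step 5 ('over'): stack = [0, 0, 0], depth = 3
Step 6 ('gt'): stack = [0, 0], depth = 2
Step 7 ('rot'): needs 3 value(s) but depth is 2 — STACK UNDERFLOW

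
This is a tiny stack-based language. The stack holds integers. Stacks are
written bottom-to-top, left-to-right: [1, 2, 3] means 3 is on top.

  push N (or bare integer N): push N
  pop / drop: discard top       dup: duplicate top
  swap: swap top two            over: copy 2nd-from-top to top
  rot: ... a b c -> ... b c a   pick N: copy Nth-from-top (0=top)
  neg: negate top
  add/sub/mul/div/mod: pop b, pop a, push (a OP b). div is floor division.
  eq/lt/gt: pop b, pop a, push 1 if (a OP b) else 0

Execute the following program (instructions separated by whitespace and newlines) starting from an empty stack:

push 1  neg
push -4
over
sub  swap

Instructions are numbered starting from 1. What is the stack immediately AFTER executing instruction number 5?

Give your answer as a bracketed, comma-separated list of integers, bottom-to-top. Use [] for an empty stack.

Answer: [-1, -3]

Derivation:
Step 1 ('push 1'): [1]
Step 2 ('neg'): [-1]
Step 3 ('push -4'): [-1, -4]
Step 4 ('over'): [-1, -4, -1]
Step 5 ('sub'): [-1, -3]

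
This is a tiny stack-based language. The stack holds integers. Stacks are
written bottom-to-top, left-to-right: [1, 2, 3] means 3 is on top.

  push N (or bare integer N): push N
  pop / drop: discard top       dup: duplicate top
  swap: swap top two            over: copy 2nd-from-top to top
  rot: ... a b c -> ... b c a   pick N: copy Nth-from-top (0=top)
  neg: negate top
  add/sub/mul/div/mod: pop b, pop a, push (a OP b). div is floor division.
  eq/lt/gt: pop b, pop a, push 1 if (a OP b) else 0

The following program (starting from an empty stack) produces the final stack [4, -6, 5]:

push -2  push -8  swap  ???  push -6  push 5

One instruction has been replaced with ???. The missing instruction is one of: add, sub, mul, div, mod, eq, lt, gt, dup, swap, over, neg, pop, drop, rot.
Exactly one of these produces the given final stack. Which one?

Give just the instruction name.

Answer: div

Derivation:
Stack before ???: [-8, -2]
Stack after ???:  [4]
The instruction that transforms [-8, -2] -> [4] is: div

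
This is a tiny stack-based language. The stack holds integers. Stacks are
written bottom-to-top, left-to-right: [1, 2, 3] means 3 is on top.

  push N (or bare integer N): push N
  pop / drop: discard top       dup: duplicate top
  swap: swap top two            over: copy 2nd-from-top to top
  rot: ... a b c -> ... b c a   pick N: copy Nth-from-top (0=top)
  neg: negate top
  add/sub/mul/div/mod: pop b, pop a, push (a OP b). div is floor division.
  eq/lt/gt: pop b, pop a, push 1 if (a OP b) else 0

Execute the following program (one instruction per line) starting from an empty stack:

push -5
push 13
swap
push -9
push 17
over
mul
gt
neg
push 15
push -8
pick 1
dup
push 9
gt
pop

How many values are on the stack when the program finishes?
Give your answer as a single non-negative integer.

Answer: 6

Derivation:
After 'push -5': stack = [-5] (depth 1)
After 'push 13': stack = [-5, 13] (depth 2)
After 'swap': stack = [13, -5] (depth 2)
After 'push -9': stack = [13, -5, -9] (depth 3)
After 'push 17': stack = [13, -5, -9, 17] (depth 4)
After 'over': stack = [13, -5, -9, 17, -9] (depth 5)
After 'mul': stack = [13, -5, -9, -153] (depth 4)
After 'gt': stack = [13, -5, 1] (depth 3)
After 'neg': stack = [13, -5, -1] (depth 3)
After 'push 15': stack = [13, -5, -1, 15] (depth 4)
After 'push -8': stack = [13, -5, -1, 15, -8] (depth 5)
After 'pick 1': stack = [13, -5, -1, 15, -8, 15] (depth 6)
After 'dup': stack = [13, -5, -1, 15, -8, 15, 15] (depth 7)
After 'push 9': stack = [13, -5, -1, 15, -8, 15, 15, 9] (depth 8)
After 'gt': stack = [13, -5, -1, 15, -8, 15, 1] (depth 7)
After 'pop': stack = [13, -5, -1, 15, -8, 15] (depth 6)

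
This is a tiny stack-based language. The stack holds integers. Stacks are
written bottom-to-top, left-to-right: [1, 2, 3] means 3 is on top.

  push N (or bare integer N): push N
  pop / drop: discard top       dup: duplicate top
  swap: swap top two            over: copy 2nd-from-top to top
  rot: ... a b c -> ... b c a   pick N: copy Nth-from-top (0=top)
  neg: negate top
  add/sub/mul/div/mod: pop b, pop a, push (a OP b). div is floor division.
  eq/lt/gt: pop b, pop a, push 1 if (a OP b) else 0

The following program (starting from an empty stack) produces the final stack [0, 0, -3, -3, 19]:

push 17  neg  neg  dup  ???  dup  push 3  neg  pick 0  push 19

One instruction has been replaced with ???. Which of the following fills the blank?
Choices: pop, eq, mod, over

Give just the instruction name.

Stack before ???: [17, 17]
Stack after ???:  [0]
Checking each choice:
  pop: produces [17, 17, -3, -3, 19]
  eq: produces [1, 1, -3, -3, 19]
  mod: MATCH
  over: produces [17, 17, 17, 17, -3, -3, 19]


Answer: mod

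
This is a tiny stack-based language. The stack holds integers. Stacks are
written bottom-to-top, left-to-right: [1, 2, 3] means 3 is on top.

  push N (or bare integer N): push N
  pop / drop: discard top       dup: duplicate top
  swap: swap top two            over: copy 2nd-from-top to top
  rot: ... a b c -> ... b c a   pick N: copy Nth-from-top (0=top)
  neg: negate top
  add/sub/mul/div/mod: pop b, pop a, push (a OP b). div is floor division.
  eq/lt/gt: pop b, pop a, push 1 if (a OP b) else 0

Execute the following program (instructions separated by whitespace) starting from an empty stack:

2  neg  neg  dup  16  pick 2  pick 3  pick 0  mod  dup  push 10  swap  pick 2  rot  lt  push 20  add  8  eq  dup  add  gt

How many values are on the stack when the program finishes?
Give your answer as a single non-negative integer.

Answer: 6

Derivation:
After 'push 2': stack = [2] (depth 1)
After 'neg': stack = [-2] (depth 1)
After 'neg': stack = [2] (depth 1)
After 'dup': stack = [2, 2] (depth 2)
After 'push 16': stack = [2, 2, 16] (depth 3)
After 'pick 2': stack = [2, 2, 16, 2] (depth 4)
After 'pick 3': stack = [2, 2, 16, 2, 2] (depth 5)
After 'pick 0': stack = [2, 2, 16, 2, 2, 2] (depth 6)
After 'mod': stack = [2, 2, 16, 2, 0] (depth 5)
After 'dup': stack = [2, 2, 16, 2, 0, 0] (depth 6)
  ...
After 'pick 2': stack = [2, 2, 16, 2, 0, 10, 0, 0] (depth 8)
After 'rot': stack = [2, 2, 16, 2, 0, 0, 0, 10] (depth 8)
After 'lt': stack = [2, 2, 16, 2, 0, 0, 1] (depth 7)
After 'push 20': stack = [2, 2, 16, 2, 0, 0, 1, 20] (depth 8)
After 'add': stack = [2, 2, 16, 2, 0, 0, 21] (depth 7)
After 'push 8': stack = [2, 2, 16, 2, 0, 0, 21, 8] (depth 8)
After 'eq': stack = [2, 2, 16, 2, 0, 0, 0] (depth 7)
After 'dup': stack = [2, 2, 16, 2, 0, 0, 0, 0] (depth 8)
After 'add': stack = [2, 2, 16, 2, 0, 0, 0] (depth 7)
After 'gt': stack = [2, 2, 16, 2, 0, 0] (depth 6)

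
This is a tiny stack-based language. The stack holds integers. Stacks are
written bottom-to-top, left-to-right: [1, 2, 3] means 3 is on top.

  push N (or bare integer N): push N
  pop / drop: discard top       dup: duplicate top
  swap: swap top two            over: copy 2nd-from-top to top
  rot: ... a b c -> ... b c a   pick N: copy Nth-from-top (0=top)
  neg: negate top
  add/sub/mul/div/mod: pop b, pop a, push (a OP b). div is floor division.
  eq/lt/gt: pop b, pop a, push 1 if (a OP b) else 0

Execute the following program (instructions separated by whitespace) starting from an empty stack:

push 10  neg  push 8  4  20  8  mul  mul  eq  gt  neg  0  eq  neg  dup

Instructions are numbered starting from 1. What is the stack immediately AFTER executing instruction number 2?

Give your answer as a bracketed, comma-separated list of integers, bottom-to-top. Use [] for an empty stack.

Answer: [-10]

Derivation:
Step 1 ('push 10'): [10]
Step 2 ('neg'): [-10]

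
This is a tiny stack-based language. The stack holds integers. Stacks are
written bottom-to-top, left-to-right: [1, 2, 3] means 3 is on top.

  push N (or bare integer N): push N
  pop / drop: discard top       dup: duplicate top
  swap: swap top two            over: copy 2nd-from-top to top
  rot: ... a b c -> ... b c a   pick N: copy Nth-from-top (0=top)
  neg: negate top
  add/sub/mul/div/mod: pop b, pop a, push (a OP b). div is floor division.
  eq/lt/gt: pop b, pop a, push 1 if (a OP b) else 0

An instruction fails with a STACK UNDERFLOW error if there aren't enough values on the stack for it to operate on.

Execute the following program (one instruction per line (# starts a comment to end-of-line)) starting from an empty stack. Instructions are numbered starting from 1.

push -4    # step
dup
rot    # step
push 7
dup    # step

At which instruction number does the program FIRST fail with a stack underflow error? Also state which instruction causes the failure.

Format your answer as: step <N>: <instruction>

Step 1 ('push -4'): stack = [-4], depth = 1
Step 2 ('dup'): stack = [-4, -4], depth = 2
Step 3 ('rot'): needs 3 value(s) but depth is 2 — STACK UNDERFLOW

Answer: step 3: rot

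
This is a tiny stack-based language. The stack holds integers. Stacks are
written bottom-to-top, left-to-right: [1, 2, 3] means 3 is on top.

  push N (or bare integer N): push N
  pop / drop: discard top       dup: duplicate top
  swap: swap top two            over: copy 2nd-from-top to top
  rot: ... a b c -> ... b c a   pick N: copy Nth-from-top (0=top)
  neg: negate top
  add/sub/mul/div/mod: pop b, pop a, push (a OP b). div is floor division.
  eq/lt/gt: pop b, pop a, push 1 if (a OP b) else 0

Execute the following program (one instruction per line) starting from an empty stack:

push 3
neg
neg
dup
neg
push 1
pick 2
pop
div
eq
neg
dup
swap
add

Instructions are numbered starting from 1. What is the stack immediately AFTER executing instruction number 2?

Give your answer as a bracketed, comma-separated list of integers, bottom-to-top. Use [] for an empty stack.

Answer: [-3]

Derivation:
Step 1 ('push 3'): [3]
Step 2 ('neg'): [-3]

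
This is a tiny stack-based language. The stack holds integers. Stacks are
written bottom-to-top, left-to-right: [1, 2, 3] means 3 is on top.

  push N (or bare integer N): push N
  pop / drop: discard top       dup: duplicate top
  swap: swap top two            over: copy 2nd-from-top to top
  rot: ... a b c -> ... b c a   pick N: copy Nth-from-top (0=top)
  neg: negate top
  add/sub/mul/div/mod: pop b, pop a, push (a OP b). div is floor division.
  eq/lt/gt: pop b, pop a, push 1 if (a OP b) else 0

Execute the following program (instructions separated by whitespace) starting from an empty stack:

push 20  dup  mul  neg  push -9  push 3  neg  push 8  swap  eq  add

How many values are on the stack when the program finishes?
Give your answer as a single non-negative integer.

After 'push 20': stack = [20] (depth 1)
After 'dup': stack = [20, 20] (depth 2)
After 'mul': stack = [400] (depth 1)
After 'neg': stack = [-400] (depth 1)
After 'push -9': stack = [-400, -9] (depth 2)
After 'push 3': stack = [-400, -9, 3] (depth 3)
After 'neg': stack = [-400, -9, -3] (depth 3)
After 'push 8': stack = [-400, -9, -3, 8] (depth 4)
After 'swap': stack = [-400, -9, 8, -3] (depth 4)
After 'eq': stack = [-400, -9, 0] (depth 3)
After 'add': stack = [-400, -9] (depth 2)

Answer: 2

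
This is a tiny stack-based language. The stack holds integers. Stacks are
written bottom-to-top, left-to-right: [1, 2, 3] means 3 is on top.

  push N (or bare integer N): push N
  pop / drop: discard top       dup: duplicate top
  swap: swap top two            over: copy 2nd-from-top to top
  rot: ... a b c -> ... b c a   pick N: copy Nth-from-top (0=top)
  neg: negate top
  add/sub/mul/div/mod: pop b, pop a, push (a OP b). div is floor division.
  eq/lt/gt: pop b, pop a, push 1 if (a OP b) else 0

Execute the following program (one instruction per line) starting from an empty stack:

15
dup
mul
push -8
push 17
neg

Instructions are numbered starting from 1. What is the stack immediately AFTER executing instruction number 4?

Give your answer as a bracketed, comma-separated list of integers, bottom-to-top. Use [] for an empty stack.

Answer: [225, -8]

Derivation:
Step 1 ('15'): [15]
Step 2 ('dup'): [15, 15]
Step 3 ('mul'): [225]
Step 4 ('push -8'): [225, -8]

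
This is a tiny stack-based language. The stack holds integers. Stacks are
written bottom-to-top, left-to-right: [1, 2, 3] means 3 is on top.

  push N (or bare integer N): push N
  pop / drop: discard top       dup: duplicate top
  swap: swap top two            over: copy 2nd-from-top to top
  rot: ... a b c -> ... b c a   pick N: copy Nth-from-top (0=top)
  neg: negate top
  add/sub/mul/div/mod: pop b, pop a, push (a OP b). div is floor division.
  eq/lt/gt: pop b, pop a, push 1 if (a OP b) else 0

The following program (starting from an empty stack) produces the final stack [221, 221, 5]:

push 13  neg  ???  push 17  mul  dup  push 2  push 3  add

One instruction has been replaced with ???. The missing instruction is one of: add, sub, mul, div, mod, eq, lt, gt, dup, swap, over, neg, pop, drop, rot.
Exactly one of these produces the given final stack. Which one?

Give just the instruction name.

Answer: neg

Derivation:
Stack before ???: [-13]
Stack after ???:  [13]
The instruction that transforms [-13] -> [13] is: neg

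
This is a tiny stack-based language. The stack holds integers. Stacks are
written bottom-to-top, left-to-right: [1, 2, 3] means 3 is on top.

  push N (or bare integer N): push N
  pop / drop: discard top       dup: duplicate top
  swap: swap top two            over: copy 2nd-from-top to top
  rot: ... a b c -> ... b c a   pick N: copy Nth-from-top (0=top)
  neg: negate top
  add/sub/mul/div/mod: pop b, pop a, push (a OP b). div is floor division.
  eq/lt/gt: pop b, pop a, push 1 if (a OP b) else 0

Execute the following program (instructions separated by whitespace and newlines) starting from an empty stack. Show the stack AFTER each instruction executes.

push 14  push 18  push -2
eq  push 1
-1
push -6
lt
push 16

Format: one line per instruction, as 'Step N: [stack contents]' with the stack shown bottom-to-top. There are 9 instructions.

Step 1: [14]
Step 2: [14, 18]
Step 3: [14, 18, -2]
Step 4: [14, 0]
Step 5: [14, 0, 1]
Step 6: [14, 0, 1, -1]
Step 7: [14, 0, 1, -1, -6]
Step 8: [14, 0, 1, 0]
Step 9: [14, 0, 1, 0, 16]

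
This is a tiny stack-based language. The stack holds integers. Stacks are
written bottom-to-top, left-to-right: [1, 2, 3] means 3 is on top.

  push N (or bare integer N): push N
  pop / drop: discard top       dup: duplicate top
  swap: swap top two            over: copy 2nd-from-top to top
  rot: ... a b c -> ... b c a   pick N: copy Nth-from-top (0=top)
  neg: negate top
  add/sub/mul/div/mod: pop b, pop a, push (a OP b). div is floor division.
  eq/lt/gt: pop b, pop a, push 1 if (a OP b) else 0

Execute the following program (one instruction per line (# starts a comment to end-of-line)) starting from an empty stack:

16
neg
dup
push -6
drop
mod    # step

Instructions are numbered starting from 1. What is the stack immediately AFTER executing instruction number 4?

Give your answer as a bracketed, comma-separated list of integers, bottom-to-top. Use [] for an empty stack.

Answer: [-16, -16, -6]

Derivation:
Step 1 ('16'): [16]
Step 2 ('neg'): [-16]
Step 3 ('dup'): [-16, -16]
Step 4 ('push -6'): [-16, -16, -6]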